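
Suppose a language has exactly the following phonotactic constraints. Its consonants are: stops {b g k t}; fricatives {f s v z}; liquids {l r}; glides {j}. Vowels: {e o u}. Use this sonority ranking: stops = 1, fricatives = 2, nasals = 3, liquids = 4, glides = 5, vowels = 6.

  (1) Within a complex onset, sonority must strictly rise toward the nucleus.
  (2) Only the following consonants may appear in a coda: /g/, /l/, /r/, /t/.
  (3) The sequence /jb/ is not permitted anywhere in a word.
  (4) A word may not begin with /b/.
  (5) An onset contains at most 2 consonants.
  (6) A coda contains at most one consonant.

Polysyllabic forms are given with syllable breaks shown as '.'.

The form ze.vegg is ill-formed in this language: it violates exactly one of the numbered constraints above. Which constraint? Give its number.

6

ze.vegg: syllable 2 coda /gg/ has 2 consonants (> 1).
This is a violation of constraint 6: "A coda contains at most one consonant."
The remaining constraints (1, 2, 3, 4, 5) are satisfied.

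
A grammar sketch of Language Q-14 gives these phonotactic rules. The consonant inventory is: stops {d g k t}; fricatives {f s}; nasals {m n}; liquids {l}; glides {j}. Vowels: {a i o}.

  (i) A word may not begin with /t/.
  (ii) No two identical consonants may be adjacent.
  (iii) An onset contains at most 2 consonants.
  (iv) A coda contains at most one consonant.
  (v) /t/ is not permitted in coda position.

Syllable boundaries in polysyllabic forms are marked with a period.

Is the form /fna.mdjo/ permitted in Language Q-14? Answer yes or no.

no

/fna.mdjo/ — violates constraint (iii): syllable 2 onset /mdj/ has 3 consonants (> 2) → not permitted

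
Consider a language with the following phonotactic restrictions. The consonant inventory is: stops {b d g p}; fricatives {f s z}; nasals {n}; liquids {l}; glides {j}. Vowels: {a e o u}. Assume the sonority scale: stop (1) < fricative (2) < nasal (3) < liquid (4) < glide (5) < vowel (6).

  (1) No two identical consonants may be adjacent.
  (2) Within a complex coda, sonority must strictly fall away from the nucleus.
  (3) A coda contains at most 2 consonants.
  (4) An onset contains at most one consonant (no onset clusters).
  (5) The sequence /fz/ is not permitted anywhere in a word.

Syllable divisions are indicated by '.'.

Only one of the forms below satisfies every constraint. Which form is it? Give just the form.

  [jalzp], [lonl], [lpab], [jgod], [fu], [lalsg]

[jalzp] — violates constraint 3: syllable 1 coda /lzp/ has 3 consonants (> 2) → ill-formed
[lonl] — violates constraint 2: syllable 1 coda /nl/: /n/ (nasal, 3) → /l/ (liquid, 4) does not fall → ill-formed
[lpab] — violates constraint 4: syllable 1 onset /lp/ has 2 consonants (> 1) → ill-formed
[jgod] — violates constraint 4: syllable 1 onset /jg/ has 2 consonants (> 1) → ill-formed
[fu] — σ1 onset /f/, coda /∅/ ok → well-formed
[lalsg] — violates constraint 3: syllable 1 coda /lsg/ has 3 consonants (> 2) → ill-formed

[fu]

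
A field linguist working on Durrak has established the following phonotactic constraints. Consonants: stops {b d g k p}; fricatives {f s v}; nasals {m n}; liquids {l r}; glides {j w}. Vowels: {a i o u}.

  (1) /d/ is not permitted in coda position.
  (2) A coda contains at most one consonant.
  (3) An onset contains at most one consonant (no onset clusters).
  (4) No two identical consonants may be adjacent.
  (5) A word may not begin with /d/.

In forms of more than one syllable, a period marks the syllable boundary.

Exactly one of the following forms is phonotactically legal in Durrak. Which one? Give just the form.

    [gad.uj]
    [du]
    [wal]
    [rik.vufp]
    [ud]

[wal]

[gad.uj] — violates constraint 1: syllable 1 coda contains /d/ → phonotactically illegal
[du] — violates constraint 5: word begins with /d/ → phonotactically illegal
[wal] — σ1 onset /w/, coda /l/ ok → phonotactically legal
[rik.vufp] — violates constraint 2: syllable 2 coda /fp/ has 2 consonants (> 1) → phonotactically illegal
[ud] — violates constraint 1: syllable 1 coda contains /d/ → phonotactically illegal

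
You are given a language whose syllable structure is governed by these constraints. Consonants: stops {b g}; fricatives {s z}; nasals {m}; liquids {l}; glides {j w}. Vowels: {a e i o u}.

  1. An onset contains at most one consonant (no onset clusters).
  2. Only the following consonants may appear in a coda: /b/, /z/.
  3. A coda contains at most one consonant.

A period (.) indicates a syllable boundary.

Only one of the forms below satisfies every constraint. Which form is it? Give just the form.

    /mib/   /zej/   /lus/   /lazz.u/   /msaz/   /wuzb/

/mib/

/mib/ — σ1 onset /m/, coda /b/ ok → well-formed
/zej/ — violates constraint 2: syllable 1 coda contains /j/, which is not a licensed coda consonant → ill-formed
/lus/ — violates constraint 2: syllable 1 coda contains /s/, which is not a licensed coda consonant → ill-formed
/lazz.u/ — violates constraint 3: syllable 1 coda /zz/ has 2 consonants (> 1) → ill-formed
/msaz/ — violates constraint 1: syllable 1 onset /ms/ has 2 consonants (> 1) → ill-formed
/wuzb/ — violates constraint 3: syllable 1 coda /zb/ has 2 consonants (> 1) → ill-formed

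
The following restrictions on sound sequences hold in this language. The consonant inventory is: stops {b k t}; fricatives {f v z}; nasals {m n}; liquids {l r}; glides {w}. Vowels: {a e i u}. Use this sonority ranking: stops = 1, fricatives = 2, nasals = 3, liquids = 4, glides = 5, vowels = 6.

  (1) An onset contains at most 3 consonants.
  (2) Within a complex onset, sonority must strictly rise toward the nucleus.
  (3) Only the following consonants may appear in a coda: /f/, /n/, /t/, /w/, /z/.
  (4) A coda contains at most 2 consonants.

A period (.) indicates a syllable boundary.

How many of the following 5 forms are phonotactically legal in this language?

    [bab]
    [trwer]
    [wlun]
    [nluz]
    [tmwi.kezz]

2

[bab] — violates constraint 3: syllable 1 coda contains /b/, which is not a licensed coda consonant → phonotactically illegal
[trwer] — violates constraint 3: syllable 1 coda contains /r/, which is not a licensed coda consonant → phonotactically illegal
[wlun] — violates constraint 2: syllable 1 onset /wl/: /w/ (glide, 5) → /l/ (liquid, 4) does not rise → phonotactically illegal
[nluz] — σ1 onset /nl/ (3→4 rises), coda /z/ ok → phonotactically legal
[tmwi.kezz] — σ1 onset /tmw/ (1→3→5 rises), coda /∅/ ok; σ2 onset /k/, coda /zz/ (2C) ok → phonotactically legal
Phonotactically legal: [nluz], [tmwi.kezz] → 2.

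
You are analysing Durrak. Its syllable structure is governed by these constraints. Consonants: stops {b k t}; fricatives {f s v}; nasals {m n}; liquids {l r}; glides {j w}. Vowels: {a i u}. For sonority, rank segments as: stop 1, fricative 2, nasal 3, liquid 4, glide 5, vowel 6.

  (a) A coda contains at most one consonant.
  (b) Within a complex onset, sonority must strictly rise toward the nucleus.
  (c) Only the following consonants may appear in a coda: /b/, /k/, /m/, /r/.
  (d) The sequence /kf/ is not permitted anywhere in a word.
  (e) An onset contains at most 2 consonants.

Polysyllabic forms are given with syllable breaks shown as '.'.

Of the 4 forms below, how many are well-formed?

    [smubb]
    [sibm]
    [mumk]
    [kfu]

[smubb] — violates constraint (a): syllable 1 coda /bb/ has 2 consonants (> 1) → ill-formed
[sibm] — violates constraint (a): syllable 1 coda /bm/ has 2 consonants (> 1) → ill-formed
[mumk] — violates constraint (a): syllable 1 coda /mk/ has 2 consonants (> 1) → ill-formed
[kfu] — violates constraint (d): contains banned sequence /kf/ → ill-formed
No form is well-formed → 0.

0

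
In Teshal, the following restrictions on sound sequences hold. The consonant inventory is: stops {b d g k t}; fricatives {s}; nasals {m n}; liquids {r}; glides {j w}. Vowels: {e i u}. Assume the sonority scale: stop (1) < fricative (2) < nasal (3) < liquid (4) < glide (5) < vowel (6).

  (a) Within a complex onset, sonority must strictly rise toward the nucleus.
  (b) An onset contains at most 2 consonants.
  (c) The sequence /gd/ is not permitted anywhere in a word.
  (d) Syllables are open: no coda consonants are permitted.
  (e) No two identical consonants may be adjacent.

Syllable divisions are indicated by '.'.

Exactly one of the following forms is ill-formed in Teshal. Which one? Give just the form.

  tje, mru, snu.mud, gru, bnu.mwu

tje — σ1 onset /tj/ (1→5 rises), coda /∅/ ok → well-formed
mru — σ1 onset /mr/ (3→4 rises), coda /∅/ ok → well-formed
snu.mud — violates constraint (d): syllable 2 coda /d/ has 1 consonant (> 0) → ill-formed
gru — σ1 onset /gr/ (1→4 rises), coda /∅/ ok → well-formed
bnu.mwu — σ1 onset /bn/ (1→3 rises), coda /∅/ ok; σ2 onset /mw/ (3→5 rises), coda /∅/ ok → well-formed

snu.mud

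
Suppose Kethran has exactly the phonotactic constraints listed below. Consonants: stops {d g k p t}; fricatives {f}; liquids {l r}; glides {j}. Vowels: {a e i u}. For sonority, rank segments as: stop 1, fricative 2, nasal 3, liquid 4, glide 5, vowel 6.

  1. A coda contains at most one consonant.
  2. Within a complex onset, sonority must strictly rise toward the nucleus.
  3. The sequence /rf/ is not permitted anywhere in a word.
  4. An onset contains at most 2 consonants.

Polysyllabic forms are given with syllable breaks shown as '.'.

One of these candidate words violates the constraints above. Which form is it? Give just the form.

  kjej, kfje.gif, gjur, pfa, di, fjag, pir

kjej — σ1 onset /kj/ (1→5 rises), coda /j/ ok → well-formed
kfje.gif — violates constraint 4: syllable 1 onset /kfj/ has 3 consonants (> 2) → ill-formed
gjur — σ1 onset /gj/ (1→5 rises), coda /r/ ok → well-formed
pfa — σ1 onset /pf/ (1→2 rises), coda /∅/ ok → well-formed
di — σ1 onset /d/, coda /∅/ ok → well-formed
fjag — σ1 onset /fj/ (2→5 rises), coda /g/ ok → well-formed
pir — σ1 onset /p/, coda /r/ ok → well-formed

kfje.gif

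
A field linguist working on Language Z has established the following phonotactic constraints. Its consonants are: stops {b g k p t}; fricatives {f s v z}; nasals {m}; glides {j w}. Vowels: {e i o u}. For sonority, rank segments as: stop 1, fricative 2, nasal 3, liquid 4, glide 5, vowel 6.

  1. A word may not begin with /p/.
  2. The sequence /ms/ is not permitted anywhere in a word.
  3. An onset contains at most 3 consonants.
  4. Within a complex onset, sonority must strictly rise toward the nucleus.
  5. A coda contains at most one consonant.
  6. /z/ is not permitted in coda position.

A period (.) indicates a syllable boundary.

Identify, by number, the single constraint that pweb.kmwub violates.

1

pweb.kmwub: word begins with /p/.
This is a violation of constraint 1: "A word may not begin with /p/."
The remaining constraints (2, 3, 4, 5, 6) are satisfied.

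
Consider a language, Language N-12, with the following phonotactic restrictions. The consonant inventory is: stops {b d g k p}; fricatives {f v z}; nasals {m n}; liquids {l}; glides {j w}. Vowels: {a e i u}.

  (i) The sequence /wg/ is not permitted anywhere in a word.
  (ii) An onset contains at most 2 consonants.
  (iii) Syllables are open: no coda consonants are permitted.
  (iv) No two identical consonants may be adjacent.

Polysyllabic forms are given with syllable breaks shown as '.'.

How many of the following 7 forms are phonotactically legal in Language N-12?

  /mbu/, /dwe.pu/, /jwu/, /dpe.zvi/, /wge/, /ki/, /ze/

6

/mbu/ — σ1 onset /mb/ (2C), coda /∅/ ok → phonotactically legal
/dwe.pu/ — σ1 onset /dw/ (2C), coda /∅/ ok; σ2 onset /p/, coda /∅/ ok → phonotactically legal
/jwu/ — σ1 onset /jw/ (2C), coda /∅/ ok → phonotactically legal
/dpe.zvi/ — σ1 onset /dp/ (2C), coda /∅/ ok; σ2 onset /zv/ (2C), coda /∅/ ok → phonotactically legal
/wge/ — violates constraint (i): contains banned sequence /wg/ → phonotactically illegal
/ki/ — σ1 onset /k/, coda /∅/ ok → phonotactically legal
/ze/ — σ1 onset /z/, coda /∅/ ok → phonotactically legal
Phonotactically legal: /mbu/, /dwe.pu/, /jwu/, /dpe.zvi/, /ki/, /ze/ → 6.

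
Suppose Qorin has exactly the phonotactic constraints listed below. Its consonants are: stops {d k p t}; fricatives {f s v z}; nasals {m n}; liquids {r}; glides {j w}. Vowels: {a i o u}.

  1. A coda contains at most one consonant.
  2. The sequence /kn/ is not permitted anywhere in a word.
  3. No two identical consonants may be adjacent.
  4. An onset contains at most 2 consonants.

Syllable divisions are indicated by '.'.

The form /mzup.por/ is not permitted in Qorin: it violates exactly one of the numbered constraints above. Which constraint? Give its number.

3

/mzup.por/: adjacent identical consonants /pp/.
This is a violation of constraint 3: "No two identical consonants may be adjacent."
The remaining constraints (1, 2, 4) are satisfied.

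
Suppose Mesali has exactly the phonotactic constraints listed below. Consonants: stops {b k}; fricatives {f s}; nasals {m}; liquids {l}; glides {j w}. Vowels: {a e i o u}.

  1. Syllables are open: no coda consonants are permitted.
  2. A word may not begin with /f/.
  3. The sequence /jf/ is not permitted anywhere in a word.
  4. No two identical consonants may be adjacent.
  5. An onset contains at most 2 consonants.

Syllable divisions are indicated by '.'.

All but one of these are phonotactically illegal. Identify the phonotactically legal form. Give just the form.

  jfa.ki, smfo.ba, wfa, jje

wfa

jfa.ki — violates constraint 3: contains banned sequence /jf/ → phonotactically illegal
smfo.ba — violates constraint 5: syllable 1 onset /smf/ has 3 consonants (> 2) → phonotactically illegal
wfa — σ1 onset /wf/ (2C), coda /∅/ ok → phonotactically legal
jje — violates constraint 4: adjacent identical consonants /jj/ → phonotactically illegal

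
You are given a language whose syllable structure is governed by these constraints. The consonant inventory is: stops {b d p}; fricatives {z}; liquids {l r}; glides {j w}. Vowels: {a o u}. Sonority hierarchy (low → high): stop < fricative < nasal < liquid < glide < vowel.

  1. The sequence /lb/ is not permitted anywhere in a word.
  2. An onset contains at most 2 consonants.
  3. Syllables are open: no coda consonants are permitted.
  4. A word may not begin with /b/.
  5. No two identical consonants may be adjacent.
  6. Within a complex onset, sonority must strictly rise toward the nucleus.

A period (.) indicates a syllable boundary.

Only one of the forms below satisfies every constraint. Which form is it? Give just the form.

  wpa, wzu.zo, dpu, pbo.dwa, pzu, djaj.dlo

pzu

wpa — violates constraint 6: syllable 1 onset /wp/: /w/ (glide, 5) → /p/ (stop, 1) does not rise → ill-formed
wzu.zo — violates constraint 6: syllable 1 onset /wz/: /w/ (glide, 5) → /z/ (fricative, 2) does not rise → ill-formed
dpu — violates constraint 6: syllable 1 onset /dp/: /d/ (stop, 1) → /p/ (stop, 1) does not rise → ill-formed
pbo.dwa — violates constraint 6: syllable 1 onset /pb/: /p/ (stop, 1) → /b/ (stop, 1) does not rise → ill-formed
pzu — σ1 onset /pz/ (1→2 rises), coda /∅/ ok → well-formed
djaj.dlo — violates constraint 3: syllable 1 coda /j/ has 1 consonant (> 0) → ill-formed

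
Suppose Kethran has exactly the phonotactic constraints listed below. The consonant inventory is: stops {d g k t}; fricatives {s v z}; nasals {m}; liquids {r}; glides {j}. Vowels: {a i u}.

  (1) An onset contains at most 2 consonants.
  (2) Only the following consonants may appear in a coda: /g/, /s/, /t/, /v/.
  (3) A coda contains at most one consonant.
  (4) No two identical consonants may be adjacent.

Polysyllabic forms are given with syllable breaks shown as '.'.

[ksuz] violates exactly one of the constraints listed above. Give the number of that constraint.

[ksuz]: syllable 1 coda contains /z/, which is not a licensed coda consonant.
This is a violation of constraint 2: "Only the following consonants may appear in a coda: /g/, /s/, /t/, /v/."
The remaining constraints (1, 3, 4) are satisfied.

2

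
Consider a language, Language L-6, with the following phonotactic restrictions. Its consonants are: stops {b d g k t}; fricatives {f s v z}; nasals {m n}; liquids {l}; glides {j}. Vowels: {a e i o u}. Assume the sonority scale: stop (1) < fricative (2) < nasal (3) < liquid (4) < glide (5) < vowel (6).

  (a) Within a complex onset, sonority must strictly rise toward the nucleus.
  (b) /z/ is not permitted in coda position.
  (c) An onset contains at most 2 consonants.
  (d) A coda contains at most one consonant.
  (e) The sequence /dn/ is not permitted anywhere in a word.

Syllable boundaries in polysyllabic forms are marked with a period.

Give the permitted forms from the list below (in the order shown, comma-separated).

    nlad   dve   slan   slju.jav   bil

nlad — σ1 onset /nl/ (3→4 rises), coda /d/ ok → permitted
dve — σ1 onset /dv/ (1→2 rises), coda /∅/ ok → permitted
slan — σ1 onset /sl/ (2→4 rises), coda /n/ ok → permitted
slju.jav — violates constraint (c): syllable 1 onset /slj/ has 3 consonants (> 2) → not permitted
bil — σ1 onset /b/, coda /l/ ok → permitted

nlad, dve, slan, bil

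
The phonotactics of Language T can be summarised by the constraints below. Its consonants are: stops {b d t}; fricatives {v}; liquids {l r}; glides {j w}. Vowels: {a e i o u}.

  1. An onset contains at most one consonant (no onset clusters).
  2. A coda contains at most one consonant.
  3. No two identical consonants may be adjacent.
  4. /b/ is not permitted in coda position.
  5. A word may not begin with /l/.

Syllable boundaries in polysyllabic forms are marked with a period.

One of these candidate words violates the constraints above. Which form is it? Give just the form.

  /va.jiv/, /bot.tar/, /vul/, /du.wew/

/bot.tar/

/va.jiv/ — σ1 onset /v/, coda /∅/ ok; σ2 onset /j/, coda /v/ ok → licit
/bot.tar/ — violates constraint 3: adjacent identical consonants /tt/ → illicit
/vul/ — σ1 onset /v/, coda /l/ ok → licit
/du.wew/ — σ1 onset /d/, coda /∅/ ok; σ2 onset /w/, coda /w/ ok → licit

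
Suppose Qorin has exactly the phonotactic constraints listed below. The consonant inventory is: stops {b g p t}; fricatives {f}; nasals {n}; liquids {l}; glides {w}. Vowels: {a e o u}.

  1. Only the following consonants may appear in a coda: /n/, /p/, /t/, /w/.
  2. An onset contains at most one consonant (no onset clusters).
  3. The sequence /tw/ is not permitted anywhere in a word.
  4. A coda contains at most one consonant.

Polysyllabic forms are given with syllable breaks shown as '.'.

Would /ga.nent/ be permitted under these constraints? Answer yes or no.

no

/ga.nent/ — violates constraint 4: syllable 2 coda /nt/ has 2 consonants (> 1) → not permitted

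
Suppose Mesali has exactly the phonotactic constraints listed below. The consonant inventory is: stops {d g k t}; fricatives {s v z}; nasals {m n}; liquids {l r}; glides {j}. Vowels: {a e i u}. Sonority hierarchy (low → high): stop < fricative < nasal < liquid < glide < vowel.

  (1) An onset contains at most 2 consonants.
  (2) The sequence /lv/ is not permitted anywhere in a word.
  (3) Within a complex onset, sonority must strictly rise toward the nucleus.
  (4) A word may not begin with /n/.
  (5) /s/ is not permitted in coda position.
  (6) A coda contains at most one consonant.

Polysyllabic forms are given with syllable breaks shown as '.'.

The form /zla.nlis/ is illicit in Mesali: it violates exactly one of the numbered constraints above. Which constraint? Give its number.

5

/zla.nlis/: syllable 2 coda contains /s/.
This is a violation of constraint 5: "/s/ is not permitted in coda position."
The remaining constraints (1, 2, 3, 4, 6) are satisfied.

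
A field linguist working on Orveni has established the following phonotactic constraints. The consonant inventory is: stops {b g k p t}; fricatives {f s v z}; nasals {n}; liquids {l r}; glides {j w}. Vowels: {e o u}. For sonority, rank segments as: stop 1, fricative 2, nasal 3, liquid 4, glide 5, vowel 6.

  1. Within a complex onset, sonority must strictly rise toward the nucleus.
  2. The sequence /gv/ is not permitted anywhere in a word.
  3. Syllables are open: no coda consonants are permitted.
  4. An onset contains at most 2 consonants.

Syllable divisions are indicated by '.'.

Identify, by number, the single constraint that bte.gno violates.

1

bte.gno: syllable 1 onset /bt/: /b/ (stop, 1) → /t/ (stop, 1) does not rise.
This is a violation of constraint 1: "Within a complex onset, sonority must strictly rise toward the nucleus."
The remaining constraints (2, 3, 4) are satisfied.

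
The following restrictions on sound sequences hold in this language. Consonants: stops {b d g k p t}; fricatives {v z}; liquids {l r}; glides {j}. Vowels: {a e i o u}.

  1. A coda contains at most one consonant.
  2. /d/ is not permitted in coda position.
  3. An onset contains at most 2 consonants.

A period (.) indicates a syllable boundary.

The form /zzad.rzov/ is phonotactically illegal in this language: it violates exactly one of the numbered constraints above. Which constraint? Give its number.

2

/zzad.rzov/: syllable 1 coda contains /d/.
This is a violation of constraint 2: "/d/ is not permitted in coda position."
The remaining constraints (1, 3) are satisfied.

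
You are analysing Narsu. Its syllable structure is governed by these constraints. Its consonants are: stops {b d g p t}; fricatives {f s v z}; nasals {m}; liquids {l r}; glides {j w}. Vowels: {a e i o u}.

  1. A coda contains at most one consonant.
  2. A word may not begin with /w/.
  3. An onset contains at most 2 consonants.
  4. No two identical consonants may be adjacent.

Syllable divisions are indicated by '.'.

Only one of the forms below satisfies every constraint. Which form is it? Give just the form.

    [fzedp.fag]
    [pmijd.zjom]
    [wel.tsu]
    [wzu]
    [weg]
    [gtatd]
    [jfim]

[jfim]

[fzedp.fag] — violates constraint 1: syllable 1 coda /dp/ has 2 consonants (> 1) → illicit
[pmijd.zjom] — violates constraint 1: syllable 1 coda /jd/ has 2 consonants (> 1) → illicit
[wel.tsu] — violates constraint 2: word begins with /w/ → illicit
[wzu] — violates constraint 2: word begins with /w/ → illicit
[weg] — violates constraint 2: word begins with /w/ → illicit
[gtatd] — violates constraint 1: syllable 1 coda /td/ has 2 consonants (> 1) → illicit
[jfim] — σ1 onset /jf/ (2C), coda /m/ ok → licit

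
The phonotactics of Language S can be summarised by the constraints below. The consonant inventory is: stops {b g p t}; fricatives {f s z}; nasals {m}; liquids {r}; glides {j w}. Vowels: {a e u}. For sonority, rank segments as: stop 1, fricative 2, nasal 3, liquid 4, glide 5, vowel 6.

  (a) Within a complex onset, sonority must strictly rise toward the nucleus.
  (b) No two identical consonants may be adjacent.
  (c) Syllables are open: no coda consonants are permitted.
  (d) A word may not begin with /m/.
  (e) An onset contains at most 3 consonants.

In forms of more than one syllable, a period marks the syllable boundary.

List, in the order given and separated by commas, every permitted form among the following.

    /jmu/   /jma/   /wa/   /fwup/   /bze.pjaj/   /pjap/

/wa/

/jmu/ — violates constraint (a): syllable 1 onset /jm/: /j/ (glide, 5) → /m/ (nasal, 3) does not rise → not permitted
/jma/ — violates constraint (a): syllable 1 onset /jm/: /j/ (glide, 5) → /m/ (nasal, 3) does not rise → not permitted
/wa/ — σ1 onset /w/, coda /∅/ ok → permitted
/fwup/ — violates constraint (c): syllable 1 coda /p/ has 1 consonant (> 0) → not permitted
/bze.pjaj/ — violates constraint (c): syllable 2 coda /j/ has 1 consonant (> 0) → not permitted
/pjap/ — violates constraint (c): syllable 1 coda /p/ has 1 consonant (> 0) → not permitted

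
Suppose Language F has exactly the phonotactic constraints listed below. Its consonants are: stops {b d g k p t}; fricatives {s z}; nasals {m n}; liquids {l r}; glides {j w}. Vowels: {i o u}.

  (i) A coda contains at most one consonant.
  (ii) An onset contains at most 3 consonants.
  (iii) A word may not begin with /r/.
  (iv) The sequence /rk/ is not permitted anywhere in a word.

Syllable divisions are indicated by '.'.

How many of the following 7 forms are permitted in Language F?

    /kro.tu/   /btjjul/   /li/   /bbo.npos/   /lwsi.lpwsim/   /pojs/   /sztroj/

/kro.tu/ — σ1 onset /kr/ (2C), coda /∅/ ok; σ2 onset /t/, coda /∅/ ok → permitted
/btjjul/ — violates constraint (ii): syllable 1 onset /btjj/ has 4 consonants (> 3) → not permitted
/li/ — σ1 onset /l/, coda /∅/ ok → permitted
/bbo.npos/ — σ1 onset /bb/ (2C), coda /∅/ ok; σ2 onset /np/ (2C), coda /s/ ok → permitted
/lwsi.lpwsim/ — violates constraint (ii): syllable 2 onset /lpws/ has 4 consonants (> 3) → not permitted
/pojs/ — violates constraint (i): syllable 1 coda /js/ has 2 consonants (> 1) → not permitted
/sztroj/ — violates constraint (ii): syllable 1 onset /sztr/ has 4 consonants (> 3) → not permitted
Permitted: /kro.tu/, /li/, /bbo.npos/ → 3.

3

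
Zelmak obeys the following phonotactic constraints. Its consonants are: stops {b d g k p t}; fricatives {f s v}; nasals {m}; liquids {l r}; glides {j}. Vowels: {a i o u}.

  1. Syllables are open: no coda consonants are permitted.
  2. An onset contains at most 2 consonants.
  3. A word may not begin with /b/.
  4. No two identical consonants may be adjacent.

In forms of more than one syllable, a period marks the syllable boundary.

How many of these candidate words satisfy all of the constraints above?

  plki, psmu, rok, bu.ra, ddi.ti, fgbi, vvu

plki — violates constraint 2: syllable 1 onset /plk/ has 3 consonants (> 2) → not permitted
psmu — violates constraint 2: syllable 1 onset /psm/ has 3 consonants (> 2) → not permitted
rok — violates constraint 1: syllable 1 coda /k/ has 1 consonant (> 0) → not permitted
bu.ra — violates constraint 3: word begins with /b/ → not permitted
ddi.ti — violates constraint 4: adjacent identical consonants /dd/ → not permitted
fgbi — violates constraint 2: syllable 1 onset /fgb/ has 3 consonants (> 2) → not permitted
vvu — violates constraint 4: adjacent identical consonants /vv/ → not permitted
No form is permitted → 0.

0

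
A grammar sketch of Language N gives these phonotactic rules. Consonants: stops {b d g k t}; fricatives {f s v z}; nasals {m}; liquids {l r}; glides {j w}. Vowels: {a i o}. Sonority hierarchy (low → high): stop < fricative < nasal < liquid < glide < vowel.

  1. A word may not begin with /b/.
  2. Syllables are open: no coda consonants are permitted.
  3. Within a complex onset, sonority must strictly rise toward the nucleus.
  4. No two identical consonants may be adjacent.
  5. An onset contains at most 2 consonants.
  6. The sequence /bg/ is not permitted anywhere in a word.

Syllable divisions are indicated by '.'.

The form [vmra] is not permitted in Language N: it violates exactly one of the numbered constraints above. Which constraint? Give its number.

5

[vmra]: syllable 1 onset /vmr/ has 3 consonants (> 2).
This is a violation of constraint 5: "An onset contains at most 2 consonants."
The remaining constraints (1, 2, 3, 4, 6) are satisfied.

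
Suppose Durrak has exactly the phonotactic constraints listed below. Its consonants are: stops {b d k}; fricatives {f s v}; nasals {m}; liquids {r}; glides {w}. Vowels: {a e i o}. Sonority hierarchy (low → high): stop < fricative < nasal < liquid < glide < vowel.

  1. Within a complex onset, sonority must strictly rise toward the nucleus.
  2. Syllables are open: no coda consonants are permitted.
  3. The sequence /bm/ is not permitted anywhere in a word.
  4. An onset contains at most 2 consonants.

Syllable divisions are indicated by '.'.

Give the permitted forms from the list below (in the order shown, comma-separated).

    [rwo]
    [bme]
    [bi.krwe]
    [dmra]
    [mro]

[rwo] — σ1 onset /rw/ (4→5 rises), coda /∅/ ok → permitted
[bme] — violates constraint 3: contains banned sequence /bm/ → not permitted
[bi.krwe] — violates constraint 4: syllable 2 onset /krw/ has 3 consonants (> 2) → not permitted
[dmra] — violates constraint 4: syllable 1 onset /dmr/ has 3 consonants (> 2) → not permitted
[mro] — σ1 onset /mr/ (3→4 rises), coda /∅/ ok → permitted

[rwo], [mro]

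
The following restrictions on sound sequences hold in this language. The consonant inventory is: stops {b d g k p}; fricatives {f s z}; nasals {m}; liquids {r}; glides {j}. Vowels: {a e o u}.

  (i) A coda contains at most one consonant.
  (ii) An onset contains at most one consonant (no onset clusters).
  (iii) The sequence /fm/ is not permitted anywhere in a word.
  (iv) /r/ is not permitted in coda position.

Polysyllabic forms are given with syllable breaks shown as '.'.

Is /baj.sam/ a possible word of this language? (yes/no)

/baj.sam/ — σ1 onset /b/, coda /j/ ok; σ2 onset /s/, coda /m/ ok → well-formed

yes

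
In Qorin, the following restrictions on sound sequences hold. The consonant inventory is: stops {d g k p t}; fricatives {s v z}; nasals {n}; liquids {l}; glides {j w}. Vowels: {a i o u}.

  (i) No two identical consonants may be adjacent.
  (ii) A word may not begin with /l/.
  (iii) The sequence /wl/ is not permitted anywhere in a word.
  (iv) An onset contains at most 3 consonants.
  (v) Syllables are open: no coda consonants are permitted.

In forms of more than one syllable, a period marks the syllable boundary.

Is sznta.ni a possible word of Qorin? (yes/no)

sznta.ni — violates constraint (iv): syllable 1 onset /sznt/ has 4 consonants (> 3) → not permitted

no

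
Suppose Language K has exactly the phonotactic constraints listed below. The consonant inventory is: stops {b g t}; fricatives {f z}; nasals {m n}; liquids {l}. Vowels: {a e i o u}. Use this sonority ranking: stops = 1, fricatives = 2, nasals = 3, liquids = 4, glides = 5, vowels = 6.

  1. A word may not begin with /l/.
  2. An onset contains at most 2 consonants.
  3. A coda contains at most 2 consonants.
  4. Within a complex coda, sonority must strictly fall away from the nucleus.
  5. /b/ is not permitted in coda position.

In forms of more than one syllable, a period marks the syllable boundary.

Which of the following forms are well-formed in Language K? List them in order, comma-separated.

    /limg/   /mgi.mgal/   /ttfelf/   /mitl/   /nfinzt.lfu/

/mgi.mgal/

/limg/ — violates constraint 1: word begins with /l/ → ill-formed
/mgi.mgal/ — σ1 onset /mg/ (2C), coda /∅/ ok; σ2 onset /mg/ (2C), coda /l/ ok → well-formed
/ttfelf/ — violates constraint 2: syllable 1 onset /ttf/ has 3 consonants (> 2) → ill-formed
/mitl/ — violates constraint 4: syllable 1 coda /tl/: /t/ (stop, 1) → /l/ (liquid, 4) does not fall → ill-formed
/nfinzt.lfu/ — violates constraint 3: syllable 1 coda /nzt/ has 3 consonants (> 2) → ill-formed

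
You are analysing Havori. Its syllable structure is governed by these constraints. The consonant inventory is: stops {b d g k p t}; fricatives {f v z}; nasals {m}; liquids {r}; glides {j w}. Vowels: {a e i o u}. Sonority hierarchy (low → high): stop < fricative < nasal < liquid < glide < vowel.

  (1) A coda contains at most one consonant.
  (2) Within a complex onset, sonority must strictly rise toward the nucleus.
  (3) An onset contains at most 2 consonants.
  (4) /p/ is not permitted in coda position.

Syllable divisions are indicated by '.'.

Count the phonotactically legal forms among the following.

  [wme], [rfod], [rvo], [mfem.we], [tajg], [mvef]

[wme] — violates constraint 2: syllable 1 onset /wm/: /w/ (glide, 5) → /m/ (nasal, 3) does not rise → phonotactically illegal
[rfod] — violates constraint 2: syllable 1 onset /rf/: /r/ (liquid, 4) → /f/ (fricative, 2) does not rise → phonotactically illegal
[rvo] — violates constraint 2: syllable 1 onset /rv/: /r/ (liquid, 4) → /v/ (fricative, 2) does not rise → phonotactically illegal
[mfem.we] — violates constraint 2: syllable 1 onset /mf/: /m/ (nasal, 3) → /f/ (fricative, 2) does not rise → phonotactically illegal
[tajg] — violates constraint 1: syllable 1 coda /jg/ has 2 consonants (> 1) → phonotactically illegal
[mvef] — violates constraint 2: syllable 1 onset /mv/: /m/ (nasal, 3) → /v/ (fricative, 2) does not rise → phonotactically illegal
No form is phonotactically legal → 0.

0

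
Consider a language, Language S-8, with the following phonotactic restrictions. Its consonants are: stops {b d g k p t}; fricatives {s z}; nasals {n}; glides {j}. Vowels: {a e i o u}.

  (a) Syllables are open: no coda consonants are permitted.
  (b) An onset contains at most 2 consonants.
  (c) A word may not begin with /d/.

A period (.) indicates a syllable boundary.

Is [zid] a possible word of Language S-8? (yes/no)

[zid] — violates constraint (a): syllable 1 coda /d/ has 1 consonant (> 0) → ill-formed

no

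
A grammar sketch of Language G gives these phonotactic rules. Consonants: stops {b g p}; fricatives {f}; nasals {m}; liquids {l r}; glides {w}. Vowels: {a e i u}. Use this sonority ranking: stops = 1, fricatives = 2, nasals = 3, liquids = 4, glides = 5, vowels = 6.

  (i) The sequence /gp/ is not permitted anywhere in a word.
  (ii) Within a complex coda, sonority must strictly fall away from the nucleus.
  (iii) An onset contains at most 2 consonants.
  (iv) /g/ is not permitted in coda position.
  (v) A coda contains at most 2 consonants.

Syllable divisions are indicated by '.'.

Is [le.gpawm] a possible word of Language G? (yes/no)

[le.gpawm] — violates constraint (i): contains banned sequence /gp/ → illicit

no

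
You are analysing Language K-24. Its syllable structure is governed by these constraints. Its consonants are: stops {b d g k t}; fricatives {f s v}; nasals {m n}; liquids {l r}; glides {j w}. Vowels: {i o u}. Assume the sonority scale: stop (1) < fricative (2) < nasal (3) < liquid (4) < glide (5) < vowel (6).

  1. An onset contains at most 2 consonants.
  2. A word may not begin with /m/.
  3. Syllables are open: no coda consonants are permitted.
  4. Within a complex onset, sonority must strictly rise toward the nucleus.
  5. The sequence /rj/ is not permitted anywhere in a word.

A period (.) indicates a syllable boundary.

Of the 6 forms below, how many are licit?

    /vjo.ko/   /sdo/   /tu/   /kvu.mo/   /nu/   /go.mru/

5

/vjo.ko/ — σ1 onset /vj/ (2→5 rises), coda /∅/ ok; σ2 onset /k/, coda /∅/ ok → licit
/sdo/ — violates constraint 4: syllable 1 onset /sd/: /s/ (fricative, 2) → /d/ (stop, 1) does not rise → illicit
/tu/ — σ1 onset /t/, coda /∅/ ok → licit
/kvu.mo/ — σ1 onset /kv/ (1→2 rises), coda /∅/ ok; σ2 onset /m/, coda /∅/ ok → licit
/nu/ — σ1 onset /n/, coda /∅/ ok → licit
/go.mru/ — σ1 onset /g/, coda /∅/ ok; σ2 onset /mr/ (3→4 rises), coda /∅/ ok → licit
Licit: /vjo.ko/, /tu/, /kvu.mo/, /nu/, /go.mru/ → 5.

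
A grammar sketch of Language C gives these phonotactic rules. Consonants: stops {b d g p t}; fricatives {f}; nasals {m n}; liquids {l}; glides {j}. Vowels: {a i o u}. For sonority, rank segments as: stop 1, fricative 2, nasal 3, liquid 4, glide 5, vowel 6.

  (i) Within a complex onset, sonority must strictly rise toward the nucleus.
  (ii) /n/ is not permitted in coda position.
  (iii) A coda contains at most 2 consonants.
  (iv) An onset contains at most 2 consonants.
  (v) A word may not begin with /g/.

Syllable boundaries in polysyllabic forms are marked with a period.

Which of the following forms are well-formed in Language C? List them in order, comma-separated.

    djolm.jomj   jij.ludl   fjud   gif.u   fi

djolm.jomj — σ1 onset /dj/ (1→5 rises), coda /lm/ (2C) ok; σ2 onset /j/, coda /mj/ (2C) ok → well-formed
jij.ludl — σ1 onset /j/, coda /j/ ok; σ2 onset /l/, coda /dl/ (2C) ok → well-formed
fjud — σ1 onset /fj/ (2→5 rises), coda /d/ ok → well-formed
gif.u — violates constraint (v): word begins with /g/ → ill-formed
fi — σ1 onset /f/, coda /∅/ ok → well-formed

djolm.jomj, jij.ludl, fjud, fi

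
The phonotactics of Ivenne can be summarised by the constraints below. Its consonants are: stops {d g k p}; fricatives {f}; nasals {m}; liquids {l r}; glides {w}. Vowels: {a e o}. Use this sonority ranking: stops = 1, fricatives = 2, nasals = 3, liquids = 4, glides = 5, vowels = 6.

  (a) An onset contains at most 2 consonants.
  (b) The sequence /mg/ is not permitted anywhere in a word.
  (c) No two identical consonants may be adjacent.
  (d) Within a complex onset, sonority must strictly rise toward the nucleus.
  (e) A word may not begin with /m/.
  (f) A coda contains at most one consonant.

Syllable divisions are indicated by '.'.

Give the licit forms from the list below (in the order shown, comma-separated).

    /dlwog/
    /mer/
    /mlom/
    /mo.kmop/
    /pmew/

/pmew/

/dlwog/ — violates constraint (a): syllable 1 onset /dlw/ has 3 consonants (> 2) → illicit
/mer/ — violates constraint (e): word begins with /m/ → illicit
/mlom/ — violates constraint (e): word begins with /m/ → illicit
/mo.kmop/ — violates constraint (e): word begins with /m/ → illicit
/pmew/ — σ1 onset /pm/ (1→3 rises), coda /w/ ok → licit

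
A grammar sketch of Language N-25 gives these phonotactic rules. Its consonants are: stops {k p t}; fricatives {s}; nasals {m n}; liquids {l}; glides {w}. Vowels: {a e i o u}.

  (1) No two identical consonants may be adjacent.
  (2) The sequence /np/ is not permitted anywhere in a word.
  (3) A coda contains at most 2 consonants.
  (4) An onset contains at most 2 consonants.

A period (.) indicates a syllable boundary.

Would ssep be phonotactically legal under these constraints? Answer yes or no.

no

ssep — violates constraint 1: adjacent identical consonants /ss/ → phonotactically illegal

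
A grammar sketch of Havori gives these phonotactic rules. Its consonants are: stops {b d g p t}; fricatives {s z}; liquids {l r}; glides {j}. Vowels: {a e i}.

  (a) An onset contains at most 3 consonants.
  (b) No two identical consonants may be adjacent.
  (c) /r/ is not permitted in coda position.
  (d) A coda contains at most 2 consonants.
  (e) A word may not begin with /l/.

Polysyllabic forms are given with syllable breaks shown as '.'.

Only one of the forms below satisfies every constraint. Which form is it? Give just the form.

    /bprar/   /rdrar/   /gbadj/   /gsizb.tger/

/bprar/ — violates constraint (c): syllable 1 coda contains /r/ → phonotactically illegal
/rdrar/ — violates constraint (c): syllable 1 coda contains /r/ → phonotactically illegal
/gbadj/ — σ1 onset /gb/ (2C), coda /dj/ (2C) ok → phonotactically legal
/gsizb.tger/ — violates constraint (c): syllable 2 coda contains /r/ → phonotactically illegal

/gbadj/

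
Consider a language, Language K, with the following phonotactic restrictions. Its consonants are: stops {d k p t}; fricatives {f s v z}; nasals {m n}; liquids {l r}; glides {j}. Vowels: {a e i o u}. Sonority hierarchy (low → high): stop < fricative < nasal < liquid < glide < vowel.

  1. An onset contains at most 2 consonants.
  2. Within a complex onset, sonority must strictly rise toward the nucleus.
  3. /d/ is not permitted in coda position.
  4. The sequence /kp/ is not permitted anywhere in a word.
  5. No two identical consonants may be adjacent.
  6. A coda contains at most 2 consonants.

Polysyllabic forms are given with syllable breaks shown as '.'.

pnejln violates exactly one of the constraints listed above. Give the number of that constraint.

pnejln: syllable 1 coda /jln/ has 3 consonants (> 2).
This is a violation of constraint 6: "A coda contains at most 2 consonants."
The remaining constraints (1, 2, 3, 4, 5) are satisfied.

6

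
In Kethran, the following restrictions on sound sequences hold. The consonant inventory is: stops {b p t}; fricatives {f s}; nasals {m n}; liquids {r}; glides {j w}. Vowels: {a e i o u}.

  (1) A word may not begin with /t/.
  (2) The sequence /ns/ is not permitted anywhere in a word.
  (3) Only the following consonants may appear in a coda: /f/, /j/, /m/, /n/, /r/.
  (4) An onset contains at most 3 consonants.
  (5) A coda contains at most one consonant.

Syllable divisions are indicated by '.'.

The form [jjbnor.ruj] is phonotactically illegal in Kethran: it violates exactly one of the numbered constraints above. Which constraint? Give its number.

[jjbnor.ruj]: syllable 1 onset /jjbn/ has 4 consonants (> 3).
This is a violation of constraint 4: "An onset contains at most 3 consonants."
The remaining constraints (1, 2, 3, 5) are satisfied.

4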